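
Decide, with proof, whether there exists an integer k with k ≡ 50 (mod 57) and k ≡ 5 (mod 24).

Here gcd(57, 24) = 3, and both 50 and 5 leave remainder 2 mod 3, so the system is consistent.
Step through k = 50, 50 + 57, 50 + 2·57, …: the values 50, 107, 164, 221 reduce mod 24 to 2, 11, 20, 5. The value 221 hits 5.
Indeed 221 ≡ 50 (mod 57) and 221 ≡ 5 (mod 24).

k = 221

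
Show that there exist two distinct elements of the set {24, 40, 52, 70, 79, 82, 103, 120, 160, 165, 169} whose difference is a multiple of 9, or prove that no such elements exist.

The pair (40, 103) works.

Both 40 and 103 leave remainder 4 on division by 9; their difference 63 = 7·9 is a multiple of 9.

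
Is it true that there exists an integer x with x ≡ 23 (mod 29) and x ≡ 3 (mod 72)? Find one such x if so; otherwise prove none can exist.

x = 1299

Since 29 and 72 share no common factor, CRT says the pair of congruences has a solution (unique mod 2088).
Any solution of the first congruence is x = 23 + 29t; substituting into the second, 29t ≡ 3 − 23 ≡ 52 (mod 72).
Note 29·5 = 145 ≡ 1 (mod 72) (as 145 − 1 = 2·72), so 29⁻¹ ≡ 5.
Multiplying by 5: t ≡ 5·52 = 260 ≡ 44 (mod 72).
With t = 44: x = 23 + 29·44 = 1299.
Indeed 1299 ≡ 23 (mod 29) and 1299 ≡ 3 (mod 72).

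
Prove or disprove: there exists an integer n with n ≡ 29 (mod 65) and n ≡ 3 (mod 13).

n = 29

gcd(65, 13) = 13. A simultaneous solution exists iff 29 ≡ 3 (mod 13); here 29 mod 13 = 3 = 3 mod 13, so it does.
In fact n = 29 itself already satisfies 29 mod 13 = 3.
Indeed 29 ≡ 29 (mod 65) and 29 ≡ 3 (mod 13).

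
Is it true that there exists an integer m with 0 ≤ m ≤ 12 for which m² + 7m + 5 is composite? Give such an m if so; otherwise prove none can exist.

At m = 4: 4² + 7·4 + 5 = 49 = 7·7, which is composite.

m = 4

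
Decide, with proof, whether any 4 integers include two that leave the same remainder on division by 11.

Take the 4 consecutive integers 29, 30, 31, 32: their residues mod 11 are all distinct because 4 ≤ 11.
Hence this collection has no pair with equal remainders mod 11, disproving the claim.

No, the set {29, 30, 31, 32} is a counterexample.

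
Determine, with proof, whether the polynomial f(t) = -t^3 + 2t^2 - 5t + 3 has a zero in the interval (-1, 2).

Yes, f has a root in the interval.

f(-1) = 11 and f(2) = -7, which have opposite signs.
f is continuous everywhere (it is a polynomial), in particular on [-1, 2].
By the Intermediate Value Theorem, f takes the value 0 somewhere in the open interval.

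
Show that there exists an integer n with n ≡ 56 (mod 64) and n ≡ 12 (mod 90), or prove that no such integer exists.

n = 1272

Here gcd(64, 90) = 2, and both 56 and 12 leave remainder 0 mod 2, so the system is consistent.
Write n = 56 + 64t. Then 64t ≡ 12 − 56 ≡ 46 (mod 90); dividing through by 2 gives 32t ≡ 23 (mod 45).
Since 32·38 = 1216 = 27·45 + 1, the inverse of 32 mod 45 is 38.
Therefore t ≡ 38·23 = 874 ≡ 19 (mod 45).
Then n = 56 + 64·19 = 1272.
Verify: 1272 = 19·64 + 56 and 1272 = 14·90 + 12. ✓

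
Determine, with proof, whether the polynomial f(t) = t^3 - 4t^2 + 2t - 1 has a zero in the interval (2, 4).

Yes, f has a root in the interval.

f(2) = -5 and f(4) = 7, which have opposite signs.
f is continuous everywhere (it is a polynomial), in particular on [2, 4].
By the Intermediate Value Theorem f must vanish at some point of (2, 4).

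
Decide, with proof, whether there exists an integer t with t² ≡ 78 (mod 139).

t = 83

t = 83 works: 83² = 6889, and 6889 − 78 = 6811 = 49·139.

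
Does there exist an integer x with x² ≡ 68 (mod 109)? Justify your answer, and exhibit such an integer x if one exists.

Apply Euler's criterion with the prime 109: 68 is a quadratic residue iff 68^54 ≡ 1 (mod 109), and a non-residue iff it is ≡ −1.
Squaring successively (mod 109): 68^2 = 4624 ≡ 46; 68^4 ≡ 46² = 2116 ≡ 45; 68^8 ≡ 45² = 2025 ≡ 63; 68^16 ≡ 63² = 3969 ≡ 45; 68^32 ≡ 45² = 2025 ≡ 63.
Since 54 = 32 + 16 + 4 + 2, 68^54 ≡ 63 · 45 · 45 · 46; multiplying out mod 109: 63·45 = 2835 ≡ 1, then 1·45 = 45 ≡ 45, then 45·46 = 2070 ≡ 108. Thus 68^54 ≡ 108 ≡ −1 (mod 109).
By Euler's criterion 68 is a quadratic non-residue mod 109: no x satisfies x² ≡ 68 (mod 109).

No such integer exists.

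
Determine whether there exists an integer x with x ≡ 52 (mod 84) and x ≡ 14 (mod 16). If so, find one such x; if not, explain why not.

No such integer exists.

Reduce both congruences modulo 4, which divides 84 and 16: they say x ≡ 52 (mod 4) and x ≡ 14 (mod 4).
However 52 ≡ 0 and 14 ≡ 2 (mod 4), and 0 ≠ 2.
So no integer satisfies both congruences.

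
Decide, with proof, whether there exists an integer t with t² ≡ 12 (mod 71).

t = 56

t = 56 works: 56² = 3136, and 3136 − 12 = 3124 = 44·71.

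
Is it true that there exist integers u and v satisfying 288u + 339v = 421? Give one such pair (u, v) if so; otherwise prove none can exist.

gcd(288, 339) = 3, so every integer of the form 288u + 339v is a multiple of 3.
But 421 is not a multiple of 3 (it leaves remainder 1).
So the equation is unsolvable over ℤ.

No such integers exist.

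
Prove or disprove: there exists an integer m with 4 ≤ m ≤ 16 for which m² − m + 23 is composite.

m = 14

At m = 14: 14² − 14 + 23 = 205 = 5·41, which is composite.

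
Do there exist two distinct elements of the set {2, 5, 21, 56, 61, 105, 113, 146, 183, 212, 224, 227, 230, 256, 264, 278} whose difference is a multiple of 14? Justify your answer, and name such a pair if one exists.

The pair (2, 212) works.

Reduce each element mod 14: 2↦2, 5↦5, 21↦7, 56↦0, 61↦5, 105↦7, 113↦1, 146↦6, 183↦1, 212↦2, 224↦0, 227↦3, 230↦6, 256↦4, 264↦12, 278↦12. The residue 2 repeats (at 2 and 212), and 212 − 2 = 210 = 15·14.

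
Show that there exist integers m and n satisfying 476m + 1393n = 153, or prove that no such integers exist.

gcd(476, 1393) = 7, so every integer of the form 476m + 1393n is a multiple of 7.
However 153 leaves remainder 6 on division by 7.
Hence no integers m, n satisfy the equation.

No such integers exist.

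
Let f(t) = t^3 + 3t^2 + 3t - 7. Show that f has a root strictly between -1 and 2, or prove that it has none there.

Yes, f has a root in the interval.

f(-1) = -8 and f(2) = 19, which have opposite signs.
f is continuous everywhere (it is a polynomial), in particular on [-1, 2].
By the Intermediate Value Theorem, f takes the value 0 somewhere in the open interval.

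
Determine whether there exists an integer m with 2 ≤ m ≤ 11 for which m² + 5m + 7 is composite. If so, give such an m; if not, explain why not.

m = 11

At m = 11: 11² + 5·11 + 7 = 183 = 3·61, which is composite.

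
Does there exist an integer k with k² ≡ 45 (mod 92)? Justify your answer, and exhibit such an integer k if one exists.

No, no such integer exists.

Reduce modulo the prime factor 23 of 92: any solution would satisfy k² ≡ 22 (mod 23).
23 is prime, so by Euler's criterion 22 is a square mod 23 iff 22^((23−1)/2) = 22^11 ≡ 1 (mod 23).
Squaring successively (mod 23): 22^2 = 484 ≡ 1; 22^4 ≡ 1² = 1 ≡ 1; 22^8 ≡ 1² = 1 ≡ 1.
Since 11 = 8 + 2 + 1, 22^11 ≡ 1 · 1 · 22; multiplying out mod 23: 1·1 = 1 ≡ 1, then 1·22 = 22 ≡ 22. Thus 22^11 ≡ 22 ≡ −1 (mod 23).
By Euler's criterion 22 is a quadratic non-residue mod 23: no k satisfies k² ≡ 22 (mod 23).
So 22 is not a square mod 23, and hence 45 is not a square mod 92.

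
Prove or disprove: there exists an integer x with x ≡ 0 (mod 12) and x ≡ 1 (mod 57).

gcd(12, 57) = 3. If x ≡ 0 (mod 12) and x ≡ 1 (mod 57), then x ≡ 0 (mod 3) and x ≡ 1 (mod 3).
However 0 ≡ 0 and 1 ≡ 1 (mod 3), and 0 ≠ 1.
Therefore no such x exists.

No such integer exists.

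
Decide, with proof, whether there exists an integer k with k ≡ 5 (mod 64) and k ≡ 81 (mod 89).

Since 64 and 89 share no common factor, CRT says the pair of congruences has a solution (unique mod 5696).
Any solution of the first congruence is k = 5 + 64t; substituting into the second, 64t ≡ 81 − 5 ≡ 76 (mod 89).
Invert 64 mod 89 by the Euclidean algorithm: 89 = 1·64 + 25, 64 = 2·25 + 14, 25 = 1·14 + 11, 14 = 1·11 + 3, 11 = 3·3 + 2, 3 = 1·2 + 1, 2 = 2·1 + 0; back-substituting, 1 = 3 − 1·2 = 3 − (11 − 3·3) = −11 + 4·3 = −11 + 4·(14 − 1·11) = 4·14 − 5·11 = 4·14 − 5·(25 − 1·14) = −5·25 + 9·14 = −5·25 + 9·(64 − 2·25) = 9·64 − 23·25 = 9·64 − 23·(89 − 1·64) = −23·89 + 32·64. Hence 64·32 ≡ 1, so 64⁻¹ ≡ 32 (mod 89).
Therefore t ≡ 32·76 = 2432 ≡ 29 (mod 89).
With t = 29: k = 5 + 64·29 = 1861.
Check: 1861 mod 64 = 5, 1861 mod 89 = 81. ✓

k = 1861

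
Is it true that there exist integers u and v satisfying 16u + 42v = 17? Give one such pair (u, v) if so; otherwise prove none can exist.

There are no such integers.

Any value of 16u + 42v is a multiple of gcd(16, 42) = 2.
But 17 = 2·8 + 1, so 2 ∤ 17.
Therefore 16u + 42v = 17 has no solution in integers.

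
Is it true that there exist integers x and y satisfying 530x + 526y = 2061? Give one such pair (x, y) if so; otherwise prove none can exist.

gcd(530, 526) = 2, so every integer of the form 530x + 526y is a multiple of 2.
But 2061 = 2·1030 + 1, so 2 ∤ 2061.
So the equation is unsolvable over ℤ.

No such integers exist.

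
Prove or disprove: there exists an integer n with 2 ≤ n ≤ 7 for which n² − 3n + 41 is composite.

n = 2

At n = 2: 2² − 3·2 + 41 = 39 = 3·13, which is composite.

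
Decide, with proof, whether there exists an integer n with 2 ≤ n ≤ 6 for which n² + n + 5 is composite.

At n = 5: 5² + 5 + 5 = 35 = 5·7, which is composite.

n = 5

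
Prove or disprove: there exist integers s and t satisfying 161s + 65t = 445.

s = 50, t = -117

161 and 65 are coprime, so 161s + 65t ranges over all of ℤ.
Dividing repeatedly: 161 = 2·65 + 31, 65 = 2·31 + 3, 31 = 10·3 + 1, 3 = 3·1 + 0.
Unwinding: 1 = 31 − 10·3 = 31 − 10·(65 − 2·31) = −10·65 + 21·31 = −10·65 + 21·(161 − 2·65) = 21·161 − 52·65, i.e. 161·21 + 65·(-52) = 1.
Times 445: 161·9345 + 65·(-23140) = 445, so (9345, -23140) solves it.
Shifting by a multiple of (65, −161) keeps it a solution: s = 9345 − 143·65 = 50, t = -23140 + 143·161 = -117.
Indeed 161·50 + 65·(-117) = 8050 − 7605 = 445.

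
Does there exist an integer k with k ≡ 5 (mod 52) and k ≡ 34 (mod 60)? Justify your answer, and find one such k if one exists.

No, no such integer exists.

Both moduli are multiples of 4 = gcd(52, 60), so any solution would satisfy k ≡ 5 and k ≡ 34 modulo 4 simultaneously.
But 5 mod 4 = 1 while 34 mod 4 = 2, a contradiction.
So no integer satisfies both congruences.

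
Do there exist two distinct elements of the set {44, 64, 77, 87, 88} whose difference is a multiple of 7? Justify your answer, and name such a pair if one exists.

Reduce each element modulo 7: 44↦2, 64↦1, 77↦0, 87↦3, 88↦4.
All 5 residues are distinct, so no two elements differ by a multiple of 7.

No such pair exists.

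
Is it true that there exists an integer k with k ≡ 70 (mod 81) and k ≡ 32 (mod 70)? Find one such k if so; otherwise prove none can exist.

k = 1852

gcd(81, 70) = 1, so the Chinese Remainder Theorem guarantees exactly one residue class mod 5670 satisfying both.
Any solution of the first congruence is k = 70 + 81t; substituting into the second, 81t ≡ 32 − 70 ≡ 32 (mod 70).
81 ≡ 11 (mod 70), so this reads 11t ≡ 32 (mod 70). To invert 11 modulo 70: 70 = 6·11 + 4, 11 = 2·4 + 3, 4 = 1·3 + 1, 3 = 3·1 + 0, and unwinding, 1 = 4 − 1·3 = 4 − (11 − 2·4) = −11 + 3·4 = −11 + 3·(70 − 6·11) = 3·70 − 19·11. Thus 11⁻¹ ≡ -19 ≡ 51 (mod 70).
Multiplying by 51: t ≡ 51·32 = 1632 ≡ 22 (mod 70).
Taking t = 22 gives k = 70 + 81·22 = 1852.
Verify: 1852 = 22·81 + 70 and 1852 = 26·70 + 32. ✓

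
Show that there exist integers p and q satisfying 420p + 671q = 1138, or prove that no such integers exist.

p = 613, q = -382

Since gcd(420, 671) = 1, every integer is an integer combination of 420 and 671.
Run the Euclidean algorithm on 671 and 420: 671 = 1·420 + 251, 420 = 1·251 + 169, 251 = 1·169 + 82, 169 = 2·82 + 5, 82 = 16·5 + 2, 5 = 2·2 + 1, 2 = 2·1 + 0.
Unwinding: 1 = 5 − 2·2 = 5 − 2·(82 − 16·5) = −2·82 + 33·5 = −2·82 + 33·(169 − 2·82) = 33·169 − 68·82 = 33·169 − 68·(251 − 1·169) = −68·251 + 101·169 = −68·251 + 101·(420 − 1·251) = 101·420 − 169·251 = 101·420 − 169·(671 − 1·420) = −169·671 + 270·420, i.e. 420·270 + 671·(-169) = 1.
Multiplying through by 1138: p = 270·1138 = 307260, q = (-169)·1138 = -192322 is a solution.
The general solution is p = 307260 + 671k, q = -192322 − 420k; taking k = -457 gives the smaller pair p = 613, q = -382.
Indeed 420·613 + 671·(-382) = 257460 − 256322 = 1138.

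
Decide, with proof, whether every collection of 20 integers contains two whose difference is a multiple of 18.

Yes.

Partition the integers by their residue mod 18; there are 18 classes.
With 20 integers and only 18 classes, the pigeonhole principle forces two of them, say a and b, into the same class.
Their difference a − b is then a multiple of 18.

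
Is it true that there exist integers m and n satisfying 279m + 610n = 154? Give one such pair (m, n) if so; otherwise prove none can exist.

m = 346, n = -158

Since gcd(279, 610) = 1, every integer is an integer combination of 279 and 610.
Euclidean algorithm: 610 = 2·279 + 52, 279 = 5·52 + 19, 52 = 2·19 + 14, 19 = 1·14 + 5, 14 = 2·5 + 4, 5 = 1·4 + 1, 4 = 4·1 + 0.
Working back up the chain: 1 = 5 − 1·4 = 5 − (14 − 2·5) = −14 + 3·5 = −14 + 3·(19 − 1·14) = 3·19 − 4·14 = 3·19 − 4·(52 − 2·19) = −4·52 + 11·19 = −4·52 + 11·(279 − 5·52) = 11·279 − 59·52 = 11·279 − 59·(610 − 2·279) = −59·610 + 129·279. So 279·129 + 610·(-59) = 1.
Multiplying through by 154: m = 129·154 = 19866, n = (-59)·154 = -9086 is a solution.
Shifting by a multiple of (610, −279) keeps it a solution: m = 19866 − 32·610 = 346, n = -9086 + 32·279 = -158.
Check: 279·346 + 610·(-158) = 96534 − 96380 = 154. ✓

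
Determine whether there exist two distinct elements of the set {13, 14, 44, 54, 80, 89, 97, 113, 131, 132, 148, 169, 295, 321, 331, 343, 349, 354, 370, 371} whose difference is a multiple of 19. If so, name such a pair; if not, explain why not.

13 and 89 are such a pair.

Reduce each element mod 19: 13↦13, 14↦14, 44↦6, 54↦16, 80↦4, 89↦13, 97↦2, 113↦18, 131↦17, 132↦18, 148↦15, 169↦17, 295↦10, 321↦17, 331↦8, 343↦1, 349↦7, 354↦12, 370↦9, 371↦10. The residue 13 repeats (at 13 and 89), and 89 − 13 = 76 = 4·19.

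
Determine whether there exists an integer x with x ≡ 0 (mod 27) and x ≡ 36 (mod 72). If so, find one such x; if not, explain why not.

x = 108

gcd(27, 72) = 9. A simultaneous solution exists iff 0 ≡ 36 (mod 9); here 0 mod 9 = 0 = 36 mod 9, so it does.
Step through x = 0, 0 + 27, 0 + 2·27, …: the values 0, 27, 54, 81, 108 reduce mod 72 to 0, 27, 54, 9, 36. The value 108 hits 36.
Check: 108 mod 27 = 0, 108 mod 72 = 36. ✓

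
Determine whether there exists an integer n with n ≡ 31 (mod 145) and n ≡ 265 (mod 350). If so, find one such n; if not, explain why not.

There is no such integer.

gcd(145, 350) = 5. If n ≡ 31 (mod 145) and n ≡ 265 (mod 350), then n ≡ 31 (mod 5) and n ≡ 265 (mod 5).
These are incompatible: 31 − 265 = -234 is not divisible by 5.
Hence the system has no solution.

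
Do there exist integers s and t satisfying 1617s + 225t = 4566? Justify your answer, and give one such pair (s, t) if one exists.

gcd(1617, 225) = 3, and 3 divides 4566, so integer solutions exist.
Dividing through by 3 reduces the equation to 539s + 75t = 1522.
Run the Euclidean algorithm on 539 and 75: 539 = 7·75 + 14, 75 = 5·14 + 5, 14 = 2·5 + 4, 5 = 1·4 + 1, 4 = 4·1 + 0.
Working back up the chain: 1 = 5 − 1·4 = 5 − (14 − 2·5) = −14 + 3·5 = −14 + 3·(75 − 5·14) = 3·75 − 16·14 = 3·75 − 16·(539 − 7·75) = −16·539 + 115·75. So 539·(-16) + 75·115 = 1.
Scaling by 1522 gives the particular solution (s, t) = (-24352, 175030).
Adding 325·75 to s and subtracting 325·539 from t gives the tidier solution (23, -145).
Indeed 1617·23 + 225·(-145) = 37191 − 32625 = 4566.

s = 23, t = -145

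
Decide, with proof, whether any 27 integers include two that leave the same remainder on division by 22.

Each integer lies in one of the 22 residue classes modulo 22.
With 27 integers and only 22 classes, the pigeonhole principle forces two of them, say a and b, into the same class.
So a and b have equal remainders mod 22, which is exactly what was to be shown.

Yes.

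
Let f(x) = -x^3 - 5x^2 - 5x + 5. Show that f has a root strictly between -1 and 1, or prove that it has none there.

f(-1) = 6 and f(1) = -6, which have opposite signs.
f is continuous everywhere (it is a polynomial), in particular on [-1, 1].
By the Intermediate Value Theorem, f takes the value 0 somewhere in the open interval.

Such a root exists.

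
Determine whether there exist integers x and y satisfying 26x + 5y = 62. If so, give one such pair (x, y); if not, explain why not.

Since gcd(26, 5) = 1, every integer is an integer combination of 26 and 5.
Euclidean algorithm: 26 = 5·5 + 1, 5 = 5·1 + 0.
Working back up the chain: 1 = 26 − 5·5. So 26·1 + 5·(-5) = 1.
Scaling by 62 gives the particular solution (x, y) = (62, -310).
The general solution is x = 62 + 5k, y = -310 − 26k; taking k = -12 gives the smaller pair x = 2, y = 2.
Indeed 26·2 + 5·2 = 52 + 10 = 62.

x = 2, y = 2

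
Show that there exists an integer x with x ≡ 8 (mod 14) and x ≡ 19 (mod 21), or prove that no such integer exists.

Reduce both congruences modulo 7, which divides 14 and 21: they say x ≡ 8 (mod 7) and x ≡ 19 (mod 7).
These are incompatible: 8 − 19 = -11 is not divisible by 7.
Hence the system has no solution.

No such integer exists.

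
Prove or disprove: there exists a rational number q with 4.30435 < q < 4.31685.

Scale by 13: the interval becomes (55.95655, 56.11905), which contains the integer 56.
Dividing back, 4.30435 < 56/13 < 4.31685, and 56/13 is rational.

q = 56/13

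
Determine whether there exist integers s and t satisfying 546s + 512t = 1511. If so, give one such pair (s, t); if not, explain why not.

Both 546 and 512 are divisible by gcd(546, 512) = 2, hence so is any combination 546s + 512t.
However 1511 leaves remainder 1 on division by 2.
So the equation is unsolvable over ℤ.

No such integers exist.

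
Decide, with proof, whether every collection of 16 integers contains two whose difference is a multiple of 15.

Yes, this is always true.

There are exactly 15 possible remainders on division by 15.
With 16 integers and only 15 classes, the pigeonhole principle forces two of them, say a and b, into the same class.
Their difference a − b is then a multiple of 15.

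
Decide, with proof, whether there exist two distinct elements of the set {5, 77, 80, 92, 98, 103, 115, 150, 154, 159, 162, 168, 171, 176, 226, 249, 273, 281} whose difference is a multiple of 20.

Residues mod 20: 5↦5, 77↦17, 80↦0, 92↦12, 98↦18, 103↦3, 115↦15, 150↦10, 154↦14, 159↦19, 162↦2, 168↦8, 171↦11, 176↦16, 226↦6, 249↦9, 273↦13, 281↦1.
These 18 residues are pairwise different, hence no difference of two elements is divisible by 20.

No such pair exists.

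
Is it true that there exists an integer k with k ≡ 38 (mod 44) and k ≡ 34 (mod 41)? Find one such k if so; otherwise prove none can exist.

k = 1182

gcd(44, 41) = 1, so the Chinese Remainder Theorem guarantees exactly one residue class mod 1804 satisfying both.
Write k = 38 + 44t and require 38 + 44t ≡ 34 (mod 41), i.e. 44t ≡ 37 (mod 41).
44 ≡ 3 (mod 41), so this reads 3t ≡ 37 (mod 41). Note 3·14 = 42 ≡ 1 (mod 41) (as 42 − 1 = 1·41), so 3⁻¹ ≡ 14.
Therefore t ≡ 14·37 = 518 ≡ 26 (mod 41).
With t = 26: k = 38 + 44·26 = 1182.
Check: 1182 mod 44 = 38, 1182 mod 41 = 34. ✓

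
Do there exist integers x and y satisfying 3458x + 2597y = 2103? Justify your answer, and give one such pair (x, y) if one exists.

gcd(3458, 2597) = 7, so every integer of the form 3458x + 2597y is a multiple of 7.
But 2103 is not a multiple of 7 (it leaves remainder 3).
Hence no integers x, y satisfy the equation.

No such integers exist.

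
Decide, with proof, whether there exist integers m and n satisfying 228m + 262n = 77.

Both 228 and 262 are divisible by gcd(228, 262) = 2, hence so is any combination 228m + 262n.
But 77 = 2·38 + 1, so 2 ∤ 77.
Hence no integers m, n satisfy the equation.

No such integers exist.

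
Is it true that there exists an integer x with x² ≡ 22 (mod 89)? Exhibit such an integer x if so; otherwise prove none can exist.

x = 17

x = 17 works: 17² = 289, and 289 − 22 = 267 = 3·89.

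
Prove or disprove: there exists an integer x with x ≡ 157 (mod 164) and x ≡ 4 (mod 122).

No such integer exists.

gcd(164, 122) = 2. If x ≡ 157 (mod 164) and x ≡ 4 (mod 122), then x ≡ 157 (mod 2) and x ≡ 4 (mod 2).
But 157 mod 2 = 1 while 4 mod 2 = 0, a contradiction.
Hence the system has no solution.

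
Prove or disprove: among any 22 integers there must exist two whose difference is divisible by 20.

There are exactly 20 possible remainders on division by 20.
Placing 22 integers into 20 classes, some class receives at least two — say a and b.
Their difference a − b is then a multiple of 20.

True.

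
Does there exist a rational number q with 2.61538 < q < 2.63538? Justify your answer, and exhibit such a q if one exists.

q = 21/8

Look for a denominator N such that an integer falls strictly between N·2.61538 and N·2.63538. N = 8 works: 8·2.61538 = 20.92304 < 21 < 21.08304 = 8·2.63538.
Hence 21/8 is a rational number with 2.61538 < 21/8 < 2.63538.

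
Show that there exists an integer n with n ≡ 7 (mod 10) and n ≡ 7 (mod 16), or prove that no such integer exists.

gcd(10, 16) = 2. A simultaneous solution exists iff 7 ≡ 7 (mod 2); here 7 mod 2 = 1 = 7 mod 2, so it does.
The smallest candidate n = 7 works directly: 7 ≡ 7 (mod 16).
Indeed 7 ≡ 7 (mod 10) and 7 ≡ 7 (mod 16).

n = 7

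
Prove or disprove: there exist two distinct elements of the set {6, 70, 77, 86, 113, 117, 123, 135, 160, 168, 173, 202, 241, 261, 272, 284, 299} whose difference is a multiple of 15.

6 mod 15 = 6 and 261 mod 15 = 6, so 261 − 6 = 255 = 17·15.

6 and 261 are such a pair.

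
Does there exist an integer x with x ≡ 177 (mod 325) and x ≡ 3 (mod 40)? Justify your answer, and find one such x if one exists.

There is no such integer.

Reduce both congruences modulo 5, which divides 325 and 40: they say x ≡ 177 (mod 5) and x ≡ 3 (mod 5).
However 177 ≡ 2 and 3 ≡ 3 (mod 5), and 2 ≠ 3.
So no integer satisfies both congruences.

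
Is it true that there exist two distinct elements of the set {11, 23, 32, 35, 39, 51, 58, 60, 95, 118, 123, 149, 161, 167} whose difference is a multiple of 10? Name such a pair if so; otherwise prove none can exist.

Reduce each element mod 10: 11↦1, 23↦3, 32↦2, 35↦5, 39↦9, 51↦1, 58↦8, 60↦0, 95↦5, 118↦8, 123↦3, 149↦9, 161↦1, 167↦7. The residue 1 repeats (at 11 and 51), and 51 − 11 = 40 = 4·10.

Yes: 11 and 51.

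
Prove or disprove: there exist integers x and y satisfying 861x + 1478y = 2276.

x = 794, y = -461

861 and 1478 are coprime, so 861x + 1478y ranges over all of ℤ.
Run the Euclidean algorithm on 1478 and 861: 1478 = 1·861 + 617, 861 = 1·617 + 244, 617 = 2·244 + 129, 244 = 1·129 + 115, 129 = 1·115 + 14, 115 = 8·14 + 3, 14 = 4·3 + 2, 3 = 1·2 + 1, 2 = 2·1 + 0.
Unwinding: 1 = 3 − 1·2 = 3 − (14 − 4·3) = −14 + 5·3 = −14 + 5·(115 − 8·14) = 5·115 − 41·14 = 5·115 − 41·(129 − 1·115) = −41·129 + 46·115 = −41·129 + 46·(244 − 1·129) = 46·244 − 87·129 = 46·244 − 87·(617 − 2·244) = −87·617 + 220·244 = −87·617 + 220·(861 − 1·617) = 220·861 − 307·617 = 220·861 − 307·(1478 − 1·861) = −307·1478 + 527·861, i.e. 861·527 + 1478·(-307) = 1.
Times 2276: 861·1199452 + 1478·(-698732) = 2276, so (1199452, -698732) solves it.
Subtracting 811·1478 from x and adding 811·861 to y gives the tidier solution (794, -461).
Indeed 861·794 + 1478·(-461) = 683634 − 681358 = 2276.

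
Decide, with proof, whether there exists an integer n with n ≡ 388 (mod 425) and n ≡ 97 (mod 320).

gcd(425, 320) = 5. If n ≡ 388 (mod 425) and n ≡ 97 (mod 320), then n ≡ 388 (mod 5) and n ≡ 97 (mod 5).
These are incompatible: 388 − 97 = 291 is not divisible by 5.
Hence the system has no solution.

No, no such integer exists.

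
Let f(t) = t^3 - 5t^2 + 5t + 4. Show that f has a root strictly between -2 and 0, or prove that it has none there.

Such a root exists.

f(-2) = -34 and f(0) = 4, which have opposite signs.
As a polynomial, f is continuous on every closed interval.
By the Intermediate Value Theorem f must vanish at some point of (-2, 0).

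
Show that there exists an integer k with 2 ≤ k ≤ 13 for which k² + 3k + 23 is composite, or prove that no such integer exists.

k = 8

At k = 8: 8² + 3·8 + 23 = 111 = 3·37, which is composite.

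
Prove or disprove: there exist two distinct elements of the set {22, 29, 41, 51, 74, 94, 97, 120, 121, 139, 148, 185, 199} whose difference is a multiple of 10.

Yes: 29 and 139.

29 mod 10 = 9 and 139 mod 10 = 9, so 139 − 29 = 110 = 11·10.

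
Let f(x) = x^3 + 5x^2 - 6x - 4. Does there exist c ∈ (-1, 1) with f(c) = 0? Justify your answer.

Such a root exists.

f(-1) = 6 and f(1) = -4, which have opposite signs.
As a polynomial, f is continuous on every closed interval.
So by the Intermediate Value Theorem there is a c strictly between -1 and 1 with f(c) = 0.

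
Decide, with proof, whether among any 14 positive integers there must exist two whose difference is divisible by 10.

True.

Each integer lies in one of the 10 residue classes modulo 10.
With 14 integers and only 10 classes, the pigeonhole principle forces two of them, say a and b, into the same class.
Equal remainders mean a − b ≡ 0 (mod 10), so 10 divides their difference.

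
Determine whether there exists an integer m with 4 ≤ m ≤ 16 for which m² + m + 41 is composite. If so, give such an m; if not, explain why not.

The values for m = 4, 5, …, 16 are 61, 71, 83, 97, 113, 131, 151, 173, 197, 223, 251, 281, 313, and each of these is prime.
So no value in the range makes the expression composite.

There is no such integer m in that range.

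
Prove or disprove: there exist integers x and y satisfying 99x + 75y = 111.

Every value of 99x + 75y is a multiple of gcd(99, 75) = 3; since 3 ∣ 111, solutions exist.
Dividing through by 3 reduces the equation to 33x + 25y = 37.
Dividing repeatedly: 33 = 1·25 + 8, 25 = 3·8 + 1, 8 = 8·1 + 0.
Back-substituting, 1 = 25 − 3·8 = 25 − 3·(33 − 1·25) = −3·33 + 4·25; that is, 33·(-3) + 25·4 = 1.
Multiplying through by 37: x = (-3)·37 = -111, y = 4·37 = 148 is a solution.
Adding 5·25 to x and subtracting 5·33 from y gives the tidier solution (14, -17).
Check: 99·14 + 75·(-17) = 1386 − 1275 = 111. ✓

x = 14, y = -17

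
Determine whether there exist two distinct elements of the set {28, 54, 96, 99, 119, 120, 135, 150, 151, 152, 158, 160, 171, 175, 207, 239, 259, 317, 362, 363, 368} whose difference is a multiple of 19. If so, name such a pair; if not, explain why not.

The pair (96, 362) works.

Reduce each element mod 19: 28↦9, 54↦16, 96↦1, 99↦4, 119↦5, 120↦6, 135↦2, 150↦17, 151↦18, 152↦0, 158↦6, 160↦8, 171↦0, 175↦4, 207↦17, 239↦11, 259↦12, 317↦13, 362↦1, 363↦2, 368↦7. The residue 1 repeats (at 96 and 362), and 362 − 96 = 266 = 14·19.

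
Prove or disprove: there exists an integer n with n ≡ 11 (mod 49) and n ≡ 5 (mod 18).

The moduli 49 and 18 are coprime, so by the Chinese Remainder Theorem a unique solution modulo 882 exists.
Any solution of the first congruence is n = 11 + 49t; substituting into the second, 49t ≡ 5 − 11 ≡ 12 (mod 18).
49 ≡ 13 (mod 18), so this reads 13t ≡ 12 (mod 18). To invert 13 modulo 18: 18 = 1·13 + 5, 13 = 2·5 + 3, 5 = 1·3 + 2, 3 = 1·2 + 1, 2 = 2·1 + 0, and unwinding, 1 = 3 − 1·2 = 3 − (5 − 1·3) = −5 + 2·3 = −5 + 2·(13 − 2·5) = 2·13 − 5·5 = 2·13 − 5·(18 − 1·13) = −5·18 + 7·13. Thus 13⁻¹ ≡ 7 (mod 18).
Multiplying by 7: t ≡ 7·12 = 84 ≡ 12 (mod 18).
With t = 12: n = 11 + 49·12 = 599.
Check: 599 mod 49 = 11, 599 mod 18 = 5. ✓

n = 599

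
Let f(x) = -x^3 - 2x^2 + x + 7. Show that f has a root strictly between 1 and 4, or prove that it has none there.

Yes, f has a root in the interval.

f(1) = 5 and f(4) = -85, which have opposite signs.
As a polynomial, f is continuous on every closed interval.
By the Intermediate Value Theorem, f takes the value 0 somewhere in the open interval.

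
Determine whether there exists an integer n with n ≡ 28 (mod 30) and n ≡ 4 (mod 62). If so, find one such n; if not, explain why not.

n = 748

gcd(30, 62) = 2. A simultaneous solution exists iff 28 ≡ 4 (mod 2); here 28 mod 2 = 0 = 4 mod 2, so it does.
Put n = 28 + 30t, so we need 30t ≡ 38 (mod 62), equivalently (divide by 2) 15t ≡ 19 (mod 31).
Note 15·29 = 435 ≡ 1 (mod 31) (as 435 − 1 = 14·31), so 15⁻¹ ≡ 29.
Therefore t ≡ 29·19 = 551 ≡ 24 (mod 31).
Then n = 28 + 30·24 = 748.
Indeed 748 ≡ 28 (mod 30) and 748 ≡ 4 (mod 62).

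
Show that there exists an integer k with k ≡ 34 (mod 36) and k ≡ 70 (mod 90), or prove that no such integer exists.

The moduli are not coprime: gcd(36, 90) = 18. Compatibility requires 18 ∣ (70 − 34) = 36, which holds, so solutions exist.
List candidates k ≡ 34 (mod 36): 34, 70. Modulo 90 these are 34, 70; 70 gives 70 as required.
Check: 70 mod 36 = 34, 70 mod 90 = 70. ✓

k = 70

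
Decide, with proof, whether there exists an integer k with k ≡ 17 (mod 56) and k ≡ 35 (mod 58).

k = 1137

gcd(56, 58) = 2. A simultaneous solution exists iff 17 ≡ 35 (mod 2); here 17 mod 2 = 1 = 35 mod 2, so it does.
Put k = 17 + 56t, so we need 56t ≡ 18 (mod 58), equivalently (divide by 2) 28t ≡ 9 (mod 29).
Invert 28 mod 29 by the Euclidean algorithm: 29 = 1·28 + 1, 28 = 28·1 + 0; back-substituting, 1 = 29 − 1·28. Hence 28·(-1) ≡ 1, so 28⁻¹ ≡ -1 ≡ 28 (mod 29).
Therefore t ≡ 28·9 = 252 ≡ 20 (mod 29).
Then k = 17 + 56·20 = 1137.
Check: 1137 mod 56 = 17, 1137 mod 58 = 35. ✓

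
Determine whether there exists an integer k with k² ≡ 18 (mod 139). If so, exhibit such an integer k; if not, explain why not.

There is no such integer.

Apply Euler's criterion with the prime 139: 18 is a quadratic residue iff 18^69 ≡ 1 (mod 139), and a non-residue iff it is ≡ −1.
Repeated squaring mod 139: 18^2 = 324 ≡ 46; 18^4 ≡ 46² = 2116 ≡ 31; 18^8 ≡ 31² = 961 ≡ 127; 18^16 ≡ 127² = 16129 ≡ 5; 18^32 ≡ 5² = 25 ≡ 25; 18^64 ≡ 25² = 625 ≡ 69.
Since 69 = 64 + 4 + 1, 18^69 ≡ 69 · 31 · 18; multiplying out mod 139: 69·31 = 2139 ≡ 54, then 54·18 = 972 ≡ 138. Thus 18^69 ≡ 138 ≡ −1 (mod 139).
By Euler's criterion 18 is a quadratic non-residue mod 139: no k satisfies k² ≡ 18 (mod 139).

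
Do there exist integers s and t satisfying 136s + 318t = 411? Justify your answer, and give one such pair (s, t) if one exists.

Any value of 136s + 318t is a multiple of gcd(136, 318) = 2.
But 411 = 2·205 + 1, so 2 ∤ 411.
Hence no integers s, t satisfy the equation.

There are no such integers.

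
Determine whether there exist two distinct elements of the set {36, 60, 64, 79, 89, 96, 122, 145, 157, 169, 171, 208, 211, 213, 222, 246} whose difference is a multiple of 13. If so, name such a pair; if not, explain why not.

64 mod 13 = 12 and 246 mod 13 = 12, so 246 − 64 = 182 = 14·13.

64 and 246 are such a pair.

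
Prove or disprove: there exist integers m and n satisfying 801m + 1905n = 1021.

No such integers exist.

gcd(801, 1905) = 3, so every integer of the form 801m + 1905n is a multiple of 3.
But 1021 is not a multiple of 3 (it leaves remainder 1).
Hence no integers m, n satisfy the equation.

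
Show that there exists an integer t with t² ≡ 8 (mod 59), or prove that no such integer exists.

There is no such integer.

59 is prime, so by Euler's criterion 8 is a square mod 59 iff 8^((59−1)/2) = 8^29 ≡ 1 (mod 59).
Squaring successively (mod 59): 8^2 = 64 ≡ 5; 8^4 ≡ 5² = 25 ≡ 25; 8^8 ≡ 25² = 625 ≡ 35; 8^16 ≡ 35² = 1225 ≡ 45.
Since 29 = 16 + 8 + 4 + 1, 8^29 ≡ 45 · 35 · 25 · 8; multiplying out mod 59: 45·35 = 1575 ≡ 41, then 41·25 = 1025 ≡ 22, then 22·8 = 176 ≡ 58. Thus 8^29 ≡ 58 ≡ −1 (mod 59).
The value −1 means 8 is a non-residue modulo 59, so t² ≡ 8 (mod 59) is impossible.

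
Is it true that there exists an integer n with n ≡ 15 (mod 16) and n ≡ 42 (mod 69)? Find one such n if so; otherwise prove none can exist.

gcd(16, 69) = 1, so the Chinese Remainder Theorem guarantees exactly one residue class mod 1104 satisfying both.
Write n = 15 + 16t and require 15 + 16t ≡ 42 (mod 69), i.e. 16t ≡ 27 (mod 69).
To invert 16 modulo 69: 69 = 4·16 + 5, 16 = 3·5 + 1, 5 = 5·1 + 0, and unwinding, 1 = 16 − 3·5 = 16 − 3·(69 − 4·16) = −3·69 + 13·16. Thus 16⁻¹ ≡ 13 (mod 69).
Multiplying by 13: t ≡ 13·27 = 351 ≡ 6 (mod 69).
Taking t = 6 gives n = 15 + 16·6 = 111.
Verify: 111 = 6·16 + 15 and 111 = 1·69 + 42. ✓

n = 111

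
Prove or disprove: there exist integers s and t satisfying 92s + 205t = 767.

s = 171, t = -73

92 and 205 are coprime, so 92s + 205t ranges over all of ℤ.
Euclidean algorithm: 205 = 2·92 + 21, 92 = 4·21 + 8, 21 = 2·8 + 5, 8 = 1·5 + 3, 5 = 1·3 + 2, 3 = 1·2 + 1, 2 = 2·1 + 0.
Unwinding: 1 = 3 − 1·2 = 3 − (5 − 1·3) = −5 + 2·3 = −5 + 2·(8 − 1·5) = 2·8 − 3·5 = 2·8 − 3·(21 − 2·8) = −3·21 + 8·8 = −3·21 + 8·(92 − 4·21) = 8·92 − 35·21 = 8·92 − 35·(205 − 2·92) = −35·205 + 78·92, i.e. 92·78 + 205·(-35) = 1.
Times 767: 92·59826 + 205·(-26845) = 767, so (59826, -26845) solves it.
Subtracting 291·205 from s and adding 291·92 to t gives the tidier solution (171, -73).
Indeed 92·171 + 205·(-73) = 15732 − 14965 = 767.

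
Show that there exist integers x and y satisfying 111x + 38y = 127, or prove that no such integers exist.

x = 21, y = -58

Since gcd(111, 38) = 1, every integer is an integer combination of 111 and 38.
Dividing repeatedly: 111 = 2·38 + 35, 38 = 1·35 + 3, 35 = 11·3 + 2, 3 = 1·2 + 1, 2 = 2·1 + 0.
Back-substituting, 1 = 3 − 1·2 = 3 − (35 − 11·3) = −35 + 12·3 = −35 + 12·(38 − 1·35) = 12·38 − 13·35 = 12·38 − 13·(111 − 2·38) = −13·111 + 38·38; that is, 111·(-13) + 38·38 = 1.
Scaling by 127 gives the particular solution (x, y) = (-1651, 4826).
Adding 44·38 to x and subtracting 44·111 from y gives the tidier solution (21, -58).
Indeed 111·21 + 38·(-58) = 2331 − 2204 = 127.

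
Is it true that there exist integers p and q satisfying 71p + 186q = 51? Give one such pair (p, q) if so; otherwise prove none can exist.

Since gcd(71, 186) = 1, every integer is an integer combination of 71 and 186.
Euclidean algorithm: 186 = 2·71 + 44, 71 = 1·44 + 27, 44 = 1·27 + 17, 27 = 1·17 + 10, 17 = 1·10 + 7, 10 = 1·7 + 3, 7 = 2·3 + 1, 3 = 3·1 + 0.
Unwinding: 1 = 7 − 2·3 = 7 − 2·(10 − 1·7) = −2·10 + 3·7 = −2·10 + 3·(17 − 1·10) = 3·17 − 5·10 = 3·17 − 5·(27 − 1·17) = −5·27 + 8·17 = −5·27 + 8·(44 − 1·27) = 8·44 − 13·27 = 8·44 − 13·(71 − 1·44) = −13·71 + 21·44 = −13·71 + 21·(186 − 2·71) = 21·186 − 55·71, i.e. 71·(-55) + 186·21 = 1.
Scaling by 51 gives the particular solution (p, q) = (-2805, 1071).
Shifting by a multiple of (186, −71) keeps it a solution: p = -2805 + 16·186 = 171, q = 1071 − 16·71 = -65.
Check: 71·171 + 186·(-65) = 12141 − 12090 = 51. ✓

p = 171, q = -65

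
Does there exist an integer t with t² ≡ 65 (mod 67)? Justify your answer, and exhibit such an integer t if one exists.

t = 20 works: 20² = 400, and 400 − 65 = 335 = 5·67.

t = 20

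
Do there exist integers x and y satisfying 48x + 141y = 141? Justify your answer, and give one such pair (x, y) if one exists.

Every value of 48x + 141y is a multiple of gcd(48, 141) = 3; since 3 ∣ 141, solutions exist.
Dividing through by 3 reduces the equation to 16x + 47y = 47.
Dividing repeatedly: 47 = 2·16 + 15, 16 = 1·15 + 1, 15 = 15·1 + 0.
Working back up the chain: 1 = 16 − 1·15 = 16 − (47 − 2·16) = −47 + 3·16. So 16·3 + 47·(-1) = 1.
Times 47: 16·141 + 47·(-47) = 47, so (141, -47) solves it.
Subtracting 3·47 from x and adding 3·16 to y gives the tidier solution (0, 1).
Indeed 48·0 + 141·1 = 0 + 141 = 141.

x = 0, y = 1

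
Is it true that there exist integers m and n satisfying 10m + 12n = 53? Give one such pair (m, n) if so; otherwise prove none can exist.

There are no such integers.

Any value of 10m + 12n is a multiple of gcd(10, 12) = 2.
However 53 leaves remainder 1 on division by 2.
So the equation is unsolvable over ℤ.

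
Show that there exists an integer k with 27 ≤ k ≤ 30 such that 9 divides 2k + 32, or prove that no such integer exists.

Scanning upward from k = 27 gives 86, 88, none divisible by 9. At k = 29 we get 2·29 + 32 = 90, and 90 = 9·10.

k = 29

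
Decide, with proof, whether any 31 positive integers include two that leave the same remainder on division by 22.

True.

There are exactly 22 possible remainders on division by 22.
Placing 31 integers into 22 classes, some class receives at least two — say a and b.
So a and b have equal remainders mod 22, which is exactly what was to be shown.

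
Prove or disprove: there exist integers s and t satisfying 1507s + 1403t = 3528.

Since gcd(1507, 1403) = 1, every integer is an integer combination of 1507 and 1403.
Euclidean algorithm: 1507 = 1·1403 + 104, 1403 = 13·104 + 51, 104 = 2·51 + 2, 51 = 25·2 + 1, 2 = 2·1 + 0.
Working back up the chain: 1 = 51 − 25·2 = 51 − 25·(104 − 2·51) = −25·104 + 51·51 = −25·104 + 51·(1403 − 13·104) = 51·1403 − 688·104 = 51·1403 − 688·(1507 − 1·1403) = −688·1507 + 739·1403. So 1507·(-688) + 1403·739 = 1.
Scaling by 3528 gives the particular solution (s, t) = (-2427264, 2607192).
Adding 1731·1403 to s and subtracting 1731·1507 from t gives the tidier solution (1329, -1425).
Indeed 1507·1329 + 1403·(-1425) = 2002803 − 1999275 = 3528.

s = 1329, t = -1425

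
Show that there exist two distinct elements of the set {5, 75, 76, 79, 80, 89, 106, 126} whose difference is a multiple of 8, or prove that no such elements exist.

Two integers differ by a multiple of 8 exactly when they have the same residue mod 8. The residues are 5↦5, 75↦3, 76↦4, 79↦7, 80↦0, 89↦1, 106↦2, 126↦6.
No residue repeats among the 8 elements, so no pair has difference ≡ 0 (mod 8).

There is no such pair.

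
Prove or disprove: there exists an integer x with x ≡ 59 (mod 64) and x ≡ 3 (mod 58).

The moduli are not coprime: gcd(64, 58) = 2. Compatibility requires 2 ∣ (3 − 59) = -56, which holds, so solutions exist.
Write x = 59 + 64t. Then 64t ≡ 3 − 59 ≡ 2 (mod 58); dividing through by 2 gives 32t ≡ 1 (mod 29).
32 ≡ 3 (mod 29), so this reads 3t ≡ 1 (mod 29). Note 3·10 = 30 ≡ 1 (mod 29) (as 30 − 1 = 1·29), so 3⁻¹ ≡ 10.
Multiplying by 10: t ≡ 10·1 = 10 (mod 29).
Then x = 59 + 64·10 = 699.
Verify: 699 = 10·64 + 59 and 699 = 12·58 + 3. ✓

x = 699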